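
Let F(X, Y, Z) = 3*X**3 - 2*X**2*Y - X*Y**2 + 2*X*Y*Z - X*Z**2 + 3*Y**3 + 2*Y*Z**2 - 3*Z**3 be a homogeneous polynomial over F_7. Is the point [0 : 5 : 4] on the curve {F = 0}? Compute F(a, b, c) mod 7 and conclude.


F(0,5,4) ≡ 0 (mod 7); P is on the curve.

Evaluate F(0, 5, 4) term-by-term (mod 7).
  3*X**3 ↦ 3·0·1·1 = 0
  -2*X**2*Y ↦ -2·0·5·1 = 0
  -X*Y**2 ↦ -1·0·25·1 = 0
  2*X*Y*Z ↦ 2·0·5·4 = 0
  -X*Z**2 ↦ -1·0·1·16 = 0
  3*Y**3 ↦ 3·1·125·1 = 375
  2*Y*Z**2 ↦ 2·1·5·16 = 160
  -3*Z**3 ↦ -3·1·1·64 = -192
Sum: F(0, 5, 4) = (0) + (0) + (0) + (0) + (0) + (375) + (160) + (-192) = 343.
Reducing mod 7: 343 ≡ 0 (mod 7).
Since F(a, b, c) ≡ 0 (mod 7), P lies on the curve.


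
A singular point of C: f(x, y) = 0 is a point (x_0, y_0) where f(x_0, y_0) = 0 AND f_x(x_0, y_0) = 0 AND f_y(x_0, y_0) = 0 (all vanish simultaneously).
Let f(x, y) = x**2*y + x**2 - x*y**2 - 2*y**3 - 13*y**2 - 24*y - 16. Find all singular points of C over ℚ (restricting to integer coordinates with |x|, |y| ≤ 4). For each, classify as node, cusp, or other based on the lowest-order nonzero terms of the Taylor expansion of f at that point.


Singular points: {(-2, -2)}; classification: node.

Compute partial derivatives:
  f_x = 2*x*y + 2*x - y**2.
  f_y = x**2 - 2*x*y - 6*y**2 - 26*y - 24.
Scan x_0 ∈ {−4, ..., 4}. For each x_0, f_y(x_0, y) is a polynomial in y; find its integer roots y ∈ {−4, ..., 4}, then test f_x and f at those candidates.
  x = -4: f_y(-4, y) = -6*y**2 - 18*y - 8; no integer root y with |y| ≤ 4.
  x = -3: f_y(-3, y) = -6*y**2 - 20*y - 15; no integer root y with |y| ≤ 4.
  x = -2: f_y(-2, y) = -6*y**2 - 22*y - 20; vanishes at y ∈ {-2}. (-2, -2): f_x = 0, f = 0 — SINGULAR.
  x = -1: f_y(-1, y) = -6*y**2 - 24*y - 23; no integer root y with |y| ≤ 4.
  x = 0: f_y(0, y) = -6*y**2 - 26*y - 24; vanishes at y ∈ {-3}. (0, -3): f_x = -9 ≠ 0.
  x = 1: f_y(1, y) = -6*y**2 - 28*y - 23; no integer root y with |y| ≤ 4.
  x = 2: f_y(2, y) = -6*y**2 - 30*y - 20; no integer root y with |y| ≤ 4.
  x = 3: f_y(3, y) = -6*y**2 - 32*y - 15; no integer root y with |y| ≤ 4.
  x = 4: f_y(4, y) = -6*y**2 - 34*y - 8; no integer root y with |y| ≤ 4.
Only singular point on the grid: (-2, -2).
Classify: substitute x = -2 + u, y = -2 + v and expand: f = u**2*v - u**2 - u*v**2 - 2*v**3 + v**2.
No constant or linear terms (consistent with a singular point). Quadratic part: -u**2 + v**2. Cubic part: u**2*v - u*v**2 - 2*v**3.
The quadratic part v**2 - u**2 = (v − u)(v + u) splits into two distinct linear factors, so there are two distinct tangent lines y − -2 = ±(x − -2) — this is a node (ordinary double point).
Classification: node.


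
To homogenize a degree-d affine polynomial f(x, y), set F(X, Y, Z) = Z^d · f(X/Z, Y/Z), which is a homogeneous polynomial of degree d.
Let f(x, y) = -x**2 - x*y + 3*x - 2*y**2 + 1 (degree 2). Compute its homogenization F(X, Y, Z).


F(X, Y, Z) = -X**2 - X*Y + 3*X*Z - 2*Y**2 + Z**2

deg(f) = 2.
Substitute x = X/Z, y = Y/Z into f, then multiply by Z^2.
  monomial -1·x^2·y^0 ↦ -1·X^2·Y^0·Z^0.
  monomial -1·x^1·y^1 ↦ -1·X^1·Y^1·Z^0.
  monomial 3·x^1·y^0 ↦ 3·X^1·Y^0·Z^1.
  monomial -2·x^0·y^2 ↦ -2·X^0·Y^2·Z^0.
  monomial 1·x^0·y^0 ↦ 1·X^0·Y^0·Z^2.
Collecting: F(X, Y, Z) = -X**2 - X*Y + 3*X*Z - 2*Y**2 + Z**2.


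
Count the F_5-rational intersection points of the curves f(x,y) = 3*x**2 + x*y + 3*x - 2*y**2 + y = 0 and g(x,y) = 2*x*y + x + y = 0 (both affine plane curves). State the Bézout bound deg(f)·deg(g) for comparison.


Common zeros: {(0, 0)}; count = 1; Bézout bound = 4.

deg(f) = 2, deg(g) = 2, so Bézout bound = 4.
Scan x ∈ F_5. For each x, list the y ∈ F_5 with f(x, y) ≡ 0 and those with g(x, y) ≡ 0 (mod 5); the common zeros in that column are the intersection.
  x = 0: f ≡ 0 at y ∈ {0, 3}; g ≡ 0 at y ∈ {0}; common: {0}.
  x = 1: f ≡ 0 at y ∈ ∅; g ≡ 0 at y ∈ {3}; common: ∅.
  x = 2: f ≡ 0 at y ∈ ∅; g ≡ 0 at y ∈ ∅; common: ∅.
  x = 3: f ≡ 0 at y ∈ {3, 4}; g ≡ 0 at y ∈ {1}; common: ∅.
  x = 4: f ≡ 0 at y ∈ {0}; g ≡ 0 at y ∈ {4}; common: ∅.
Collecting: common zeros = {(0, 0)}, so the count is 1.
Comparison with the Bézout bound: 1 ≤ 4 = deg(f)·deg(g), as expected for curves with no common component (the affine F_5-count falls short of the bound because intersections may lie at infinity, over extension fields, or carry multiplicity).


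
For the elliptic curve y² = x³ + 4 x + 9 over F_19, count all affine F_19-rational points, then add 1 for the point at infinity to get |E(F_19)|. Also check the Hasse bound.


Affine points = {(0, 3), (0, 16), (2, 5), (2, 14), (7, 0), (10, 2), (10, 17), (11, 4), (11, 15), (13, 4), (13, 15), (14, 4), (14, 15), (15, 9), (15, 10), (18, 2), (18, 17)}; affine count = 17; |E(F_19)| = 18.

Discriminant check: Δ ∝ 4a³ + 27b² = 4·4³ + 27·9² = 4·64 + 27·81 ≡ 11 (mod 19). Nonzero ⇒ E is nonsingular.
For each x ∈ F_19, compute rhs = x³ + 4·x + 9 mod 19, then count y ∈ F_19 with y² ≡ rhs.
  x = 0: rhs = 9, matching y values: 3, 16 (2 points).
  x = 1: rhs = 14, matching y values: none (0 points).
  x = 2: rhs = 6, matching y values: 5, 14 (2 points).
  x = 3: rhs = 10, matching y values: none (0 points).
  x = 4: rhs = 13, matching y values: none (0 points).
  x = 5: rhs = 2, matching y values: none (0 points).
  x = 6: rhs = 2, matching y values: none (0 points).
  x = 7: rhs = 0, matching y values: 0 (1 points).
  x = 8: rhs = 2, matching y values: none (0 points).
  x = 9: rhs = 14, matching y values: none (0 points).
  x = 10: rhs = 4, matching y values: 2, 17 (2 points).
  x = 11: rhs = 16, matching y values: 4, 15 (2 points).
  x = 12: rhs = 18, matching y values: none (0 points).
  x = 13: rhs = 16, matching y values: 4, 15 (2 points).
  x = 14: rhs = 16, matching y values: 4, 15 (2 points).
  x = 15: rhs = 5, matching y values: 9, 10 (2 points).
  x = 16: rhs = 8, matching y values: none (0 points).
  x = 17: rhs = 12, matching y values: none (0 points).
  x = 18: rhs = 4, matching y values: 2, 17 (2 points).
Total affine count: 17.
Full point count |E(F_19)| = 17 + 1 = 18.
Hasse bound: |18 − (19+1)| = |-2| = 2 ≤ 2√19 ≈ 8.7178 ✓.


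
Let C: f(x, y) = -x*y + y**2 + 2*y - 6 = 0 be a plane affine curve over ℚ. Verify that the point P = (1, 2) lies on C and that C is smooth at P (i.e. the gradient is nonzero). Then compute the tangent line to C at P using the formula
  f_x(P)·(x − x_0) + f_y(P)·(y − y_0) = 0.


Tangent line at P: -2*x + 5*y - 8 = 0.

Step 1: f(1, 2) = 0, so P lies on C.
Step 2: partial derivatives
  f_x(x, y) = -y, f_y(x, y) = -x + 2*y + 2.
  f_x(P) = -2, f_y(P) = 5 (gradient nonzero, so P is smooth).
Step 3: tangent line at P: -2·(x − 1) + 5·(y − 2) = 0.
Expanding: -2*x + 5*y - 8 = 0.


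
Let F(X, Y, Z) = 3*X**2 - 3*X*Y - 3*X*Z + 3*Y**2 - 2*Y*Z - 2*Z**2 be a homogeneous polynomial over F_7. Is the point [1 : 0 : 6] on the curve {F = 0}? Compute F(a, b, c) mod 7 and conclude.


F(1,0,6) ≡ 4 (mod 7); P is NOT on the curve.

Evaluate F(1, 0, 6) term-by-term (mod 7).
  3*X**2 ↦ 3·1·1·1 = 3
  -3*X*Y ↦ -3·1·0·1 = 0
  -3*X*Z ↦ -3·1·1·6 = -18
  3*Y**2 ↦ 3·1·0·1 = 0
  -2*Y*Z ↦ -2·1·0·6 = 0
  -2*Z**2 ↦ -2·1·1·36 = -72
Sum: F(1, 0, 6) = (3) + (0) + (-18) + (0) + (0) + (-72) = -87.
Reducing mod 7: -87 ≡ 4 (mod 7).
Since F(a, b, c) ≡ 4 ≠ 0 (mod 7), P does NOT lie on the curve.


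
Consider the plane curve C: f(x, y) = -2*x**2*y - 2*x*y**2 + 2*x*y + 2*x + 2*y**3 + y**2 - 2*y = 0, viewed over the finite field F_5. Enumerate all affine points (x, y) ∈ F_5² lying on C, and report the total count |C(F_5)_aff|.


Affine F_5-points: {(0, 0), (1, 2), (2, 4), (4, 4)}; count = 4.

For each of the 25 pairs (x, y) ∈ F_5², evaluate f(x, y) mod 5. Record the zeros.
  x = 0: [0↦0, 1↦1, 2↦1, 3↦2, 4↦1]  zeros at y ∈ {0}
  x = 1: [0↦2, 1↦1, 2↦0, 3↦1, 4↦1]  zeros at y ∈ {2}
  x = 2: [0↦4, 1↦2, 2↦1, 3↦3, 4↦0]  zeros at y ∈ {4}
  x = 3: [0↦1, 1↦4, 2↦4, 3↦3, 4↦3]  zeros at y ∈ ∅
  x = 4: [0↦3, 1↦2, 2↦4, 3↦1, 4↦0]  zeros at y ∈ {4}
Collecting zeros: affine points = {(0, 0), (1, 2), (2, 4), (4, 4)}.
Total count |C(F_5)_aff| = 4.


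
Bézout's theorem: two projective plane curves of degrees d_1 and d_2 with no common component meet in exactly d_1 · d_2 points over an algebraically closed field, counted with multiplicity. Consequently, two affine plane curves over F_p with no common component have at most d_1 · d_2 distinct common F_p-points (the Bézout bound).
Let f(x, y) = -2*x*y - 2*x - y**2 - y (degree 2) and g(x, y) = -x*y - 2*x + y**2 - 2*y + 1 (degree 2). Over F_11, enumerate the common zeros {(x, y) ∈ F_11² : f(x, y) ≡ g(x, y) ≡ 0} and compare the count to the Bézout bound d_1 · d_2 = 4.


Common zeros: {(4, 10)}; count = 1; Bézout bound = 4.

deg(f) = 2, deg(g) = 2, so Bézout bound = 4.
Scan x ∈ F_11. For each x, list the y ∈ F_11 with f(x, y) ≡ 0 and those with g(x, y) ≡ 0 (mod 11); the common zeros in that column are the intersection.
  x = 0: f ≡ 0 at y ∈ {0, 10}; g ≡ 0 at y ∈ {1}; common: ∅.
  x = 1: f ≡ 0 at y ∈ {9, 10}; g ≡ 0 at y ∈ ∅; common: ∅.
  x = 2: f ≡ 0 at y ∈ {7, 10}; g ≡ 0 at y ∈ ∅; common: ∅.
  x = 3: f ≡ 0 at y ∈ {5, 10}; g ≡ 0 at y ∈ {2, 3}; common: ∅.
  x = 4: f ≡ 0 at y ∈ {3, 10}; g ≡ 0 at y ∈ {7, 10}; common: {10}.
  x = 5: f ≡ 0 at y ∈ {1, 10}; g ≡ 0 at y ∈ ∅; common: ∅.
  x = 6: f ≡ 0 at y ∈ {10}; g ≡ 0 at y ∈ {0, 8}; common: ∅.
  x = 7: f ≡ 0 at y ∈ {8, 10}; g ≡ 0 at y ∈ {4, 5}; common: ∅.
  x = 8: f ≡ 0 at y ∈ {6, 10}; g ≡ 0 at y ∈ ∅; common: ∅.
  x = 9: f ≡ 0 at y ∈ {4, 10}; g ≡ 0 at y ∈ ∅; common: ∅.
  x = 10: f ≡ 0 at y ∈ {2, 10}; g ≡ 0 at y ∈ {6}; common: ∅.
Collecting: common zeros = {(4, 10)}, so the count is 1.
Comparison with the Bézout bound: 1 ≤ 4 = deg(f)·deg(g), as expected for curves with no common component (the affine F_11-count falls short of the bound because intersections may lie at infinity, over extension fields, or carry multiplicity).


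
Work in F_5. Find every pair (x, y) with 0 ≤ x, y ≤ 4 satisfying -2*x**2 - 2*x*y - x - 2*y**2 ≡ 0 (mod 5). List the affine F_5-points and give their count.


Affine F_5-points: {(0, 0), (1, 2), (2, 0), (2, 3), (4, 2), (4, 4)}; count = 6.

For each of the 25 pairs (x, y) ∈ F_5², evaluate f(x, y) mod 5. Record the zeros.
  x = 0: [0↦0, 1↦3, 2↦2, 3↦2, 4↦3]  zeros at y ∈ {0}
  x = 1: [0↦2, 1↦3, 2↦0, 3↦3, 4↦2]  zeros at y ∈ {2}
  x = 2: [0↦0, 1↦4, 2↦4, 3↦0, 4↦2]  zeros at y ∈ {0, 3}
  x = 3: [0↦4, 1↦1, 2↦4, 3↦3, 4↦3]  zeros at y ∈ ∅
  x = 4: [0↦4, 1↦4, 2↦0, 3↦2, 4↦0]  zeros at y ∈ {2, 4}
Collecting zeros: affine points = {(0, 0), (1, 2), (2, 0), (2, 3), (4, 2), (4, 4)}.
Total count |C(F_5)_aff| = 6.


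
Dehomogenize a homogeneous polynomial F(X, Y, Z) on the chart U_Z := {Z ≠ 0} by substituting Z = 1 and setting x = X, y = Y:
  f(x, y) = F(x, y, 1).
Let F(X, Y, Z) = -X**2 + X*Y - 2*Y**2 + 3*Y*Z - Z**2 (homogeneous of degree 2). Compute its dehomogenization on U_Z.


f(x, y) = -x**2 + x*y - 2*y**2 + 3*y - 1

On U_Z we set Z = 1. Each monomial c·X^i·Y^j·Z^k in F becomes c·x^i·y^j·1^k = c·x^i·y^j.
Substituting Z = 1: F(X, Y, 1) = -x**2 + x*y - 2*y**2 + 3*y - 1.
Note: deg(f) ≤ deg(F) = 2; strict inequality happens when F is divisible by Z (lost terms).


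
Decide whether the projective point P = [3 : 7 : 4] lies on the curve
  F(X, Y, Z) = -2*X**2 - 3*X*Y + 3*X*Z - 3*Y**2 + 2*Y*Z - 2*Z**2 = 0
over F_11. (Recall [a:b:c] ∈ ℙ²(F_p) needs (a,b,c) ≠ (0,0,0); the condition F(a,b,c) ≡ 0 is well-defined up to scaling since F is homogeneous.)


F(3,7,4) ≡ 8 (mod 11); P is NOT on the curve.

Evaluate F(3, 7, 4) term-by-term (mod 11).
  -2*X**2 ↦ -2·9·1·1 = -18
  -3*X*Y ↦ -3·3·7·1 = -63
  3*X*Z ↦ 3·3·1·4 = 36
  -3*Y**2 ↦ -3·1·49·1 = -147
  2*Y*Z ↦ 2·1·7·4 = 56
  -2*Z**2 ↦ -2·1·1·16 = -32
Sum: F(3, 7, 4) = (-18) + (-63) + (36) + (-147) + (56) + (-32) = -168.
Reducing mod 11: -168 ≡ 8 (mod 11).
Since F(a, b, c) ≡ 8 ≠ 0 (mod 11), P does NOT lie on the curve.


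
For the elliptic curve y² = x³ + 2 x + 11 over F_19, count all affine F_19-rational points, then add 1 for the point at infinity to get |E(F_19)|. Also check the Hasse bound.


Affine points = {(0, 7), (0, 12), (2, 2), (2, 17), (3, 5), (3, 14), (4, 8), (4, 11), (6, 7), (6, 12), (7, 8), (7, 11), (8, 8), (8, 11), (9, 6), (9, 13), (10, 9), (10, 10), (13, 7), (13, 12), (14, 3), (14, 16), (16, 4), (16, 15)}; affine count = 24; |E(F_19)| = 25.

Discriminant check: Δ ∝ 4a³ + 27b² = 4·2³ + 27·11² = 4·8 + 27·121 ≡ 12 (mod 19). Nonzero ⇒ E is nonsingular.
For each x ∈ F_19, compute rhs = x³ + 2·x + 11 mod 19, then count y ∈ F_19 with y² ≡ rhs.
  x = 0: rhs = 11, matching y values: 7, 12 (2 points).
  x = 1: rhs = 14, matching y values: none (0 points).
  x = 2: rhs = 4, matching y values: 2, 17 (2 points).
  x = 3: rhs = 6, matching y values: 5, 14 (2 points).
  x = 4: rhs = 7, matching y values: 8, 11 (2 points).
  x = 5: rhs = 13, matching y values: none (0 points).
  x = 6: rhs = 11, matching y values: 7, 12 (2 points).
  x = 7: rhs = 7, matching y values: 8, 11 (2 points).
  x = 8: rhs = 7, matching y values: 8, 11 (2 points).
  x = 9: rhs = 17, matching y values: 6, 13 (2 points).
  x = 10: rhs = 5, matching y values: 9, 10 (2 points).
  x = 11: rhs = 15, matching y values: none (0 points).
  x = 12: rhs = 15, matching y values: none (0 points).
  x = 13: rhs = 11, matching y values: 7, 12 (2 points).
  x = 14: rhs = 9, matching y values: 3, 16 (2 points).
  x = 15: rhs = 15, matching y values: none (0 points).
  x = 16: rhs = 16, matching y values: 4, 15 (2 points).
  x = 17: rhs = 18, matching y values: none (0 points).
  x = 18: rhs = 8, matching y values: none (0 points).
Total affine count: 24.
Full point count |E(F_19)| = 24 + 1 = 25.
Hasse bound: |25 − (19+1)| = |5| = 5 ≤ 2√19 ≈ 8.7178 ✓.


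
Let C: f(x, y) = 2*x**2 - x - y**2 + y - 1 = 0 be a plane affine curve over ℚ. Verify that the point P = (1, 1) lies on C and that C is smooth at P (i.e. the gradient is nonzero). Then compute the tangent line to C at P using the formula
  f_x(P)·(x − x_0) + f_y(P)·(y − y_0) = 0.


Tangent line at P: 3*x - y - 2 = 0.

Step 1: f(1, 1) = 0, so P lies on C.
Step 2: partial derivatives
  f_x(x, y) = 4*x - 1, f_y(x, y) = 1 - 2*y.
  f_x(P) = 3, f_y(P) = -1 (gradient nonzero, so P is smooth).
Step 3: tangent line at P: 3·(x − 1) + -1·(y − 1) = 0.
Expanding: 3*x - y - 2 = 0.


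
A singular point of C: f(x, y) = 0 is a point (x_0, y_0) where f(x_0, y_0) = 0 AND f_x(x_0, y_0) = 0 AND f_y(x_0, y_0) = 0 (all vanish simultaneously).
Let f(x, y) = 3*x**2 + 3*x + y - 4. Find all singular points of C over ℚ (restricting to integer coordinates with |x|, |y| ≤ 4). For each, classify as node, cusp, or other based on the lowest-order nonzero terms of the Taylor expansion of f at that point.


No singular points in the scanned grid; C is smooth there.

Compute partial derivatives:
  f_x = 6*x + 3.
  f_y = 1.
f_y = 1 is a nonzero constant, so f_y never vanishes: no point (x, y) can satisfy f = f_x = f_y = 0. In particular no (x, y) ∈ {−4, ..., 4}² is singular; the curve is smooth.


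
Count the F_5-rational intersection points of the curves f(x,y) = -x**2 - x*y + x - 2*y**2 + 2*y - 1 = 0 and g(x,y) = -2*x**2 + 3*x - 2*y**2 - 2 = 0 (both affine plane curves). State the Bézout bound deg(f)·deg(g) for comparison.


Common zeros: {(0, 2), (4, 2)}; count = 2; Bézout bound = 4.

deg(f) = 2, deg(g) = 2, so Bézout bound = 4.
Scan x ∈ F_5. For each x, list the y ∈ F_5 with f(x, y) ≡ 0 and those with g(x, y) ≡ 0 (mod 5); the common zeros in that column are the intersection.
  x = 0: f ≡ 0 at y ∈ {2, 4}; g ≡ 0 at y ∈ {2, 3}; common: {2}.
  x = 1: f ≡ 0 at y ∈ ∅; g ≡ 0 at y ∈ ∅; common: ∅.
  x = 2: f ≡ 0 at y ∈ {1, 4}; g ≡ 0 at y ∈ ∅; common: ∅.
  x = 3: f ≡ 0 at y ∈ {1}; g ≡ 0 at y ∈ ∅; common: ∅.
  x = 4: f ≡ 0 at y ∈ {2}; g ≡ 0 at y ∈ {2, 3}; common: {2}.
Collecting: common zeros = {(0, 2), (4, 2)}, so the count is 2.
Comparison with the Bézout bound: 2 ≤ 4 = deg(f)·deg(g), as expected for curves with no common component (the affine F_5-count falls short of the bound because intersections may lie at infinity, over extension fields, or carry multiplicity).


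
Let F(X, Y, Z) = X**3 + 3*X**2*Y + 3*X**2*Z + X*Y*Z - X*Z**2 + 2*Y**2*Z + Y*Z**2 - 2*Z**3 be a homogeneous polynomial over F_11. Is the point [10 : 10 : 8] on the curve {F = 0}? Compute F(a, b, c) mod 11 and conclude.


F(10,10,8) ≡ 10 (mod 11); P is NOT on the curve.

Evaluate F(10, 10, 8) term-by-term (mod 11).
  X**3 ↦ 1·1000·1·1 = 1000
  3*X**2*Y ↦ 3·100·10·1 = 3000
  3*X**2*Z ↦ 3·100·1·8 = 2400
  X*Y*Z ↦ 1·10·10·8 = 800
  -X*Z**2 ↦ -1·10·1·64 = -640
  2*Y**2*Z ↦ 2·1·100·8 = 1600
  Y*Z**2 ↦ 1·1·10·64 = 640
  -2*Z**3 ↦ -2·1·1·512 = -1024
Sum: F(10, 10, 8) = (1000) + (3000) + (2400) + (800) + (-640) + (1600) + (640) + (-1024) = 7776.
Reducing mod 11: 7776 ≡ 10 (mod 11).
Since F(a, b, c) ≡ 10 ≠ 0 (mod 11), P does NOT lie on the curve.


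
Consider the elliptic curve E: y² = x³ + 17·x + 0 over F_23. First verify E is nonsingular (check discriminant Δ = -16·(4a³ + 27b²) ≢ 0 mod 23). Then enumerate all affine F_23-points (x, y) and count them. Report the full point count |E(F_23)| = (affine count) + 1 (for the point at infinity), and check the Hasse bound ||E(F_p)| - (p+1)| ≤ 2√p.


Affine points = {(0, 0), (1, 8), (1, 15), (3, 3), (3, 20), (5, 7), (5, 16), (7, 5), (7, 18), (8, 2), (8, 21), (9, 10), (9, 13), (11, 0), (12, 0), (13, 7), (13, 16), (17, 2), (17, 21), (19, 11), (19, 12), (21, 2), (21, 21)}; affine count = 23; |E(F_23)| = 24.

Discriminant check: Δ ∝ 4a³ + 27b² = 4·17³ + 27·0² = 4·4913 + 27·0 ≡ 10 (mod 23). Nonzero ⇒ E is nonsingular.
For each x ∈ F_23, compute rhs = x³ + 17·x + 0 mod 23, then count y ∈ F_23 with y² ≡ rhs.
  x = 0: rhs = 0, matching y values: 0 (1 points).
  x = 1: rhs = 18, matching y values: 8, 15 (2 points).
  x = 2: rhs = 19, matching y values: none (0 points).
  x = 3: rhs = 9, matching y values: 3, 20 (2 points).
  x = 4: rhs = 17, matching y values: none (0 points).
  x = 5: rhs = 3, matching y values: 7, 16 (2 points).
  x = 6: rhs = 19, matching y values: none (0 points).
  x = 7: rhs = 2, matching y values: 5, 18 (2 points).
  x = 8: rhs = 4, matching y values: 2, 21 (2 points).
  x = 9: rhs = 8, matching y values: 10, 13 (2 points).
  x = 10: rhs = 20, matching y values: none (0 points).
  x = 11: rhs = 0, matching y values: 0 (1 points).
  x = 12: rhs = 0, matching y values: 0 (1 points).
  x = 13: rhs = 3, matching y values: 7, 16 (2 points).
  x = 14: rhs = 15, matching y values: none (0 points).
  x = 15: rhs = 19, matching y values: none (0 points).
  x = 16: rhs = 21, matching y values: none (0 points).
  x = 17: rhs = 4, matching y values: 2, 21 (2 points).
  x = 18: rhs = 20, matching y values: none (0 points).
  x = 19: rhs = 6, matching y values: 11, 12 (2 points).
  x = 20: rhs = 14, matching y values: none (0 points).
  x = 21: rhs = 4, matching y values: 2, 21 (2 points).
  x = 22: rhs = 5, matching y values: none (0 points).
Total affine count: 23.
Full point count |E(F_23)| = 23 + 1 = 24.
Hasse bound: |24 − (23+1)| = |0| = 0 ≤ 2√23 ≈ 9.5917 ✓.


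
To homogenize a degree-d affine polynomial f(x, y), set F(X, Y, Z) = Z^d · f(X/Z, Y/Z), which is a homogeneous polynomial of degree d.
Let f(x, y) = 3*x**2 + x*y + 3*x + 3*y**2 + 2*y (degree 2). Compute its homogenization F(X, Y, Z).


F(X, Y, Z) = 3*X**2 + X*Y + 3*X*Z + 3*Y**2 + 2*Y*Z

deg(f) = 2.
Substitute x = X/Z, y = Y/Z into f, then multiply by Z^2.
  monomial 3·x^2·y^0 ↦ 3·X^2·Y^0·Z^0.
  monomial 1·x^1·y^1 ↦ 1·X^1·Y^1·Z^0.
  monomial 3·x^1·y^0 ↦ 3·X^1·Y^0·Z^1.
  monomial 3·x^0·y^2 ↦ 3·X^0·Y^2·Z^0.
  monomial 2·x^0·y^1 ↦ 2·X^0·Y^1·Z^1.
Collecting: F(X, Y, Z) = 3*X**2 + X*Y + 3*X*Z + 3*Y**2 + 2*Y*Z.


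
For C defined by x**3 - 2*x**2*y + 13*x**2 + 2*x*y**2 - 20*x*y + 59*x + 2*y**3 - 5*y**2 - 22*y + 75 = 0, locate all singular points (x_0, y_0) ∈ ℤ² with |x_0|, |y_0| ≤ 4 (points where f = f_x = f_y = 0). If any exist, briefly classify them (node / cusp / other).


Singular points: {(-3, 2)}; classification: cusp.

Compute partial derivatives:
  f_x = 3*x**2 - 4*x*y + 26*x + 2*y**2 - 20*y + 59.
  f_y = -2*x**2 + 4*x*y - 20*x + 6*y**2 - 10*y - 22.
Scan x_0 ∈ {−4, ..., 4}. For each x_0, f_y(x_0, y) is a polynomial in y; find its integer roots y ∈ {−4, ..., 4}, then test f_x and f at those candidates.
  x = -4: f_y(-4, y) = 6*y**2 - 26*y + 26; no integer root y with |y| ≤ 4.
  x = -3: f_y(-3, y) = 6*y**2 - 22*y + 20; vanishes at y ∈ {2}. (-3, 2): f_x = 0, f = 0 — SINGULAR.
  x = -2: f_y(-2, y) = 6*y**2 - 18*y + 10; no integer root y with |y| ≤ 4.
  x = -1: f_y(-1, y) = 6*y**2 - 14*y - 4; no integer root y with |y| ≤ 4.
  x = 0: f_y(0, y) = 6*y**2 - 10*y - 22; no integer root y with |y| ≤ 4.
  x = 1: f_y(1, y) = 6*y**2 - 6*y - 44; no integer root y with |y| ≤ 4.
  x = 2: f_y(2, y) = 6*y**2 - 2*y - 70; no integer root y with |y| ≤ 4.
  x = 3: f_y(3, y) = 6*y**2 + 2*y - 100; no integer root y with |y| ≤ 4.
  x = 4: f_y(4, y) = 6*y**2 + 6*y - 134; no integer root y with |y| ≤ 4.
Only singular point on the grid: (-3, 2).
Classify: substitute x = -3 + u, y = 2 + v and expand: f = u**3 - 2*u**2*v + 2*u*v**2 + 2*v**3 + v**2.
No constant or linear terms (consistent with a singular point). Quadratic part: v**2. Cubic part: u**3 - 2*u**2*v + 2*u*v**2 + 2*v**3.
The quadratic part v**2 is a perfect square, so there is a single (double) tangent line v = 0, i.e. y = 2. Restricting the cubic part to that line (v = 0) leaves u**3 ≠ 0, so f is not divisible by v and the branch is v² ≈ -u**3 to lowest order — this is a cusp.
Classification: cusp.


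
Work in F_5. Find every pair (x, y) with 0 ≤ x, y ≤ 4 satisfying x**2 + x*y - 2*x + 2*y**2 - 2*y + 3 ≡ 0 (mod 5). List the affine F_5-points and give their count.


Affine F_5-points: {(0, 3), (1, 4), (2, 1), (2, 4), (4, 1), (4, 3)}; count = 6.

For each of the 25 pairs (x, y) ∈ F_5², evaluate f(x, y) mod 5. Record the zeros.
  x = 0: [0↦3, 1↦3, 2↦2, 3↦0, 4↦2]  zeros at y ∈ {3}
  x = 1: [0↦2, 1↦3, 2↦3, 3↦2, 4↦0]  zeros at y ∈ {4}
  x = 2: [0↦3, 1↦0, 2↦1, 3↦1, 4↦0]  zeros at y ∈ {1, 4}
  x = 3: [0↦1, 1↦4, 2↦1, 3↦2, 4↦2]  zeros at y ∈ ∅
  x = 4: [0↦1, 1↦0, 2↦3, 3↦0, 4↦1]  zeros at y ∈ {1, 3}
Collecting zeros: affine points = {(0, 3), (1, 4), (2, 1), (2, 4), (4, 1), (4, 3)}.
Total count |C(F_5)_aff| = 6.


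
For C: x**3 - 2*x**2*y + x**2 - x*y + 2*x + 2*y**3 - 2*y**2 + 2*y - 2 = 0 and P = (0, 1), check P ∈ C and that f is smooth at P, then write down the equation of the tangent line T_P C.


Tangent line at P: x + 4*y - 4 = 0.

Step 1: f(0, 1) = 0, so P lies on C.
Step 2: partial derivatives
  f_x(x, y) = 3*x**2 - 4*x*y + 2*x - y + 2, f_y(x, y) = -2*x**2 - x + 6*y**2 - 4*y + 2.
  f_x(P) = 1, f_y(P) = 4 (gradient nonzero, so P is smooth).
Step 3: tangent line at P: 1·(x − 0) + 4·(y − 1) = 0.
Expanding: x + 4*y - 4 = 0.


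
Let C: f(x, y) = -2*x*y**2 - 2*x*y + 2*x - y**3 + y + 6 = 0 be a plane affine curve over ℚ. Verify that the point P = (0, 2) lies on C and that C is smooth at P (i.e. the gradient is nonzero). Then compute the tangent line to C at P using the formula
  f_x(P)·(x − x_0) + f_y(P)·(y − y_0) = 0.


Tangent line at P: -10*x - 11*y + 22 = 0.

Step 1: f(0, 2) = 0, so P lies on C.
Step 2: partial derivatives
  f_x(x, y) = -2*y**2 - 2*y + 2, f_y(x, y) = -4*x*y - 2*x - 3*y**2 + 1.
  f_x(P) = -10, f_y(P) = -11 (gradient nonzero, so P is smooth).
Step 3: tangent line at P: -10·(x − 0) + -11·(y − 2) = 0.
Expanding: -10*x - 11*y + 22 = 0.


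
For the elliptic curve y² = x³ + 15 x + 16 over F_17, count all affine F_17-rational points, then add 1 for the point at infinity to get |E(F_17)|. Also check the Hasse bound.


Affine points = {(0, 4), (0, 13), (1, 7), (1, 10), (4, 2), (4, 15), (6, 4), (6, 13), (8, 6), (8, 11), (9, 8), (9, 9), (11, 4), (11, 13), (16, 0)}; affine count = 15; |E(F_17)| = 16.

Discriminant check: Δ ∝ 4a³ + 27b² = 4·15³ + 27·16² = 4·3375 + 27·256 ≡ 12 (mod 17). Nonzero ⇒ E is nonsingular.
For each x ∈ F_17, compute rhs = x³ + 15·x + 16 mod 17, then count y ∈ F_17 with y² ≡ rhs.
  x = 0: rhs = 16, matching y values: 4, 13 (2 points).
  x = 1: rhs = 15, matching y values: 7, 10 (2 points).
  x = 2: rhs = 3, matching y values: none (0 points).
  x = 3: rhs = 3, matching y values: none (0 points).
  x = 4: rhs = 4, matching y values: 2, 15 (2 points).
  x = 5: rhs = 12, matching y values: none (0 points).
  x = 6: rhs = 16, matching y values: 4, 13 (2 points).
  x = 7: rhs = 5, matching y values: none (0 points).
  x = 8: rhs = 2, matching y values: 6, 11 (2 points).
  x = 9: rhs = 13, matching y values: 8, 9 (2 points).
  x = 10: rhs = 10, matching y values: none (0 points).
  x = 11: rhs = 16, matching y values: 4, 13 (2 points).
  x = 12: rhs = 3, matching y values: none (0 points).
  x = 13: rhs = 11, matching y values: none (0 points).
  x = 14: rhs = 12, matching y values: none (0 points).
  x = 15: rhs = 12, matching y values: none (0 points).
  x = 16: rhs = 0, matching y values: 0 (1 points).
Total affine count: 15.
Full point count |E(F_17)| = 15 + 1 = 16.
Hasse bound: |16 − (17+1)| = |-2| = 2 ≤ 2√17 ≈ 8.2462 ✓.


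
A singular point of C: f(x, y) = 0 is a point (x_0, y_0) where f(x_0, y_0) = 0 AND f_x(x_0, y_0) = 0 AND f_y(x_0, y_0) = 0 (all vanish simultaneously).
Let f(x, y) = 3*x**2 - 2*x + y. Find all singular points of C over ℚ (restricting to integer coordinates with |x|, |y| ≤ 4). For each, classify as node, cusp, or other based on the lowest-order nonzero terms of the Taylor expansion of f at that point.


No singular points in the scanned grid; C is smooth there.

Compute partial derivatives:
  f_x = 6*x - 2.
  f_y = 1.
f_y = 1 is a nonzero constant, so f_y never vanishes: no point (x, y) can satisfy f = f_x = f_y = 0. In particular no (x, y) ∈ {−4, ..., 4}² is singular; the curve is smooth.


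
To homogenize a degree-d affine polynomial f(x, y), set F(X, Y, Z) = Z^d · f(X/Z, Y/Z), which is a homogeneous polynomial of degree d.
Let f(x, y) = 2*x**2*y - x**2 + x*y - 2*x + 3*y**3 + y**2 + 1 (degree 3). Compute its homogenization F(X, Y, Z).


F(X, Y, Z) = 2*X**2*Y - X**2*Z + X*Y*Z - 2*X*Z**2 + 3*Y**3 + Y**2*Z + Z**3

deg(f) = 3.
Substitute x = X/Z, y = Y/Z into f, then multiply by Z^3.
  monomial 2·x^2·y^1 ↦ 2·X^2·Y^1·Z^0.
  monomial -1·x^2·y^0 ↦ -1·X^2·Y^0·Z^1.
  monomial 1·x^1·y^1 ↦ 1·X^1·Y^1·Z^1.
  monomial -2·x^1·y^0 ↦ -2·X^1·Y^0·Z^2.
  monomial 3·x^0·y^3 ↦ 3·X^0·Y^3·Z^0.
  monomial 1·x^0·y^2 ↦ 1·X^0·Y^2·Z^1.
  monomial 1·x^0·y^0 ↦ 1·X^0·Y^0·Z^3.
Collecting: F(X, Y, Z) = 2*X**2*Y - X**2*Z + X*Y*Z - 2*X*Z**2 + 3*Y**3 + Y**2*Z + Z**3.


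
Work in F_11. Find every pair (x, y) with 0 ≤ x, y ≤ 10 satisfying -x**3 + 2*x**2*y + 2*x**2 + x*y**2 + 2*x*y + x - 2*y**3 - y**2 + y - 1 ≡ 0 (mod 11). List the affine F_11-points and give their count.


Affine F_11-points: {(3, 9), (4, 4), (8, 4), (9, 4), (10, 10)}; count = 5.

For each of the 121 pairs (x, y) ∈ F_11², evaluate f(x, y) mod 11. Record the zeros.
  x = 0: [0↦10, 1↦8, 2↦3, 3↦5, 4↦2, 5↦4, 6↦10, 7↦8, 8↦8, 9↦9, 10↦10]  zeros at y ∈ ∅
  x = 1: [0↦1, 1↦4, 2↦6, 3↦6, 4↦3, 5↦7, 6↦6, 7↦10, 8↦7, 9↦7, 10↦9]  zeros at y ∈ ∅
  x = 2: [0↦1, 1↦2, 2↦4, 3↦6, 4↦7, 5↦6, 6↦2, 7↦5, 8↦3, 9↦6, 10↦2]  zeros at y ∈ ∅
  x = 3: [0↦4, 1↦7, 2↦2, 3↦10, 4↦8, 5↦6, 6↦3, 7↦9, 8↦1, 9↦0, 10↦5]  zeros at y ∈ {9}
  x = 4: [0↦4, 1↦2, 2↦5, 3↦1, 4↦0, 5↦1, 6↦3, 7↦5, 8↦6, 9↦5, 10↦1]  zeros at y ∈ {4}
  x = 5: [0↦6, 1↦3, 2↦7, 3↦6, 4↦10, 5↦7, 6↦7, 7↦9, 8↦1, 9↦4, 10↦6]  zeros at y ∈ ∅
  x = 6: [0↦4, 1↦4, 2↦2, 3↦8, 4↦10, 5↦7, 6↦9, 7↦4, 8↦2, 9↦2, 10↦3]  zeros at y ∈ ∅
  x = 7: [0↦3, 1↦10, 2↦6, 3↦1, 4↦5, 5↦6, 6↦3, 7↦6, 8↦3, 9↦4, 10↦8]  zeros at y ∈ ∅
  x = 8: [0↦8, 1↦4, 2↦2, 3↦1, 4↦0, 5↦9, 6↦5, 7↦9, 8↦9, 9↦4, 10↦4]  zeros at y ∈ {4}
  x = 9: [0↦2, 1↦2, 2↦6, 3↦2, 4↦0, 5↦10, 6↦9, 7↦7, 8↦3, 9↦7, 10↦7]  zeros at y ∈ {4}
  x = 10: [0↦1, 1↦9, 2↦1, 3↦9, 4↦10, 5↦3, 6↦9, 7↦5, 8↦1, 9↦7, 10↦0]  zeros at y ∈ {10}
Collecting zeros: affine points = {(3, 9), (4, 4), (8, 4), (9, 4), (10, 10)}.
Total count |C(F_11)_aff| = 5.


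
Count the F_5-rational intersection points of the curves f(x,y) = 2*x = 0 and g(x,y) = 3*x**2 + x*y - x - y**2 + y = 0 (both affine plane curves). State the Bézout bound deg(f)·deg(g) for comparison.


Common zeros: {(0, 0), (0, 1)}; count = 2; Bézout bound = 2.

deg(f) = 1, deg(g) = 2, so Bézout bound = 2.
Scan x ∈ F_5. For each x, list the y ∈ F_5 with f(x, y) ≡ 0 and those with g(x, y) ≡ 0 (mod 5); the common zeros in that column are the intersection.
  x = 0: f ≡ 0 at y ∈ {0, 1, 2, 3, 4}; g ≡ 0 at y ∈ {0, 1}; common: {0, 1}.
  x = 1: f ≡ 0 at y ∈ ∅; g ≡ 0 at y ∈ ∅; common: ∅.
  x = 2: f ≡ 0 at y ∈ ∅; g ≡ 0 at y ∈ {0, 3}; common: ∅.
  x = 3: f ≡ 0 at y ∈ ∅; g ≡ 0 at y ∈ ∅; common: ∅.
  x = 4: f ≡ 0 at y ∈ ∅; g ≡ 0 at y ∈ {2, 3}; common: ∅.
Collecting: common zeros = {(0, 0), (0, 1)}, so the count is 2.
Comparison with the Bézout bound: 2 ≤ 2 = deg(f)·deg(g), as expected for curves with no common component (the bound is attained).


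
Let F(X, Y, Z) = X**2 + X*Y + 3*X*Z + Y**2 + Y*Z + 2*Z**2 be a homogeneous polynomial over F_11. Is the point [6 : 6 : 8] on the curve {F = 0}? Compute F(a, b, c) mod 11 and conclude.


F(6,6,8) ≡ 10 (mod 11); P is NOT on the curve.

Evaluate F(6, 6, 8) term-by-term (mod 11).
  X**2 ↦ 1·36·1·1 = 36
  X*Y ↦ 1·6·6·1 = 36
  3*X*Z ↦ 3·6·1·8 = 144
  Y**2 ↦ 1·1·36·1 = 36
  Y*Z ↦ 1·1·6·8 = 48
  2*Z**2 ↦ 2·1·1·64 = 128
Sum: F(6, 6, 8) = (36) + (36) + (144) + (36) + (48) + (128) = 428.
Reducing mod 11: 428 ≡ 10 (mod 11).
Since F(a, b, c) ≡ 10 ≠ 0 (mod 11), P does NOT lie on the curve.


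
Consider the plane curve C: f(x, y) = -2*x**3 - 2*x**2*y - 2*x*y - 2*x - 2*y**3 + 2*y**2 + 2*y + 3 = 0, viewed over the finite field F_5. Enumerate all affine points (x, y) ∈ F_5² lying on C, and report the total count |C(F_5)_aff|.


Affine F_5-points: {(0, 1), (0, 4), (1, 4), (2, 2)}; count = 4.

For each of the 25 pairs (x, y) ∈ F_5², evaluate f(x, y) mod 5. Record the zeros.
  x = 0: [0↦3, 1↦0, 2↦4, 3↦3, 4↦0]  zeros at y ∈ {1, 4}
  x = 1: [0↦4, 1↦2, 2↦2, 3↦2, 4↦0]  zeros at y ∈ {4}
  x = 2: [0↦3, 1↦3, 2↦0, 3↦2, 4↦2]  zeros at y ∈ {2}
  x = 3: [0↦3, 1↦1, 2↦1, 3↦1, 4↦4]  zeros at y ∈ ∅
  x = 4: [0↦2, 1↦4, 2↦3, 3↦2, 4↦4]  zeros at y ∈ ∅
Collecting zeros: affine points = {(0, 1), (0, 4), (1, 4), (2, 2)}.
Total count |C(F_5)_aff| = 4.


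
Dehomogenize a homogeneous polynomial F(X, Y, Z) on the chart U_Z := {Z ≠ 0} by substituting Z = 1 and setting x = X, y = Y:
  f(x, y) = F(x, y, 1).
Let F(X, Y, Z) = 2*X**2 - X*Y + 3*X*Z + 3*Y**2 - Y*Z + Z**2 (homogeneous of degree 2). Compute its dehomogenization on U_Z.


f(x, y) = 2*x**2 - x*y + 3*x + 3*y**2 - y + 1

On U_Z we set Z = 1. Each monomial c·X^i·Y^j·Z^k in F becomes c·x^i·y^j·1^k = c·x^i·y^j.
Substituting Z = 1: F(X, Y, 1) = 2*x**2 - x*y + 3*x + 3*y**2 - y + 1.
Note: deg(f) ≤ deg(F) = 2; strict inequality happens when F is divisible by Z (lost terms).


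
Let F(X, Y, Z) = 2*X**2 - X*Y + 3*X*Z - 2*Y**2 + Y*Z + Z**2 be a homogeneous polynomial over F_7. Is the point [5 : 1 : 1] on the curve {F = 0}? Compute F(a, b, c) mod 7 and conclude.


F(5,1,1) ≡ 4 (mod 7); P is NOT on the curve.

Evaluate F(5, 1, 1) term-by-term (mod 7).
  2*X**2 ↦ 2·25·1·1 = 50
  -X*Y ↦ -1·5·1·1 = -5
  3*X*Z ↦ 3·5·1·1 = 15
  -2*Y**2 ↦ -2·1·1·1 = -2
  Y*Z ↦ 1·1·1·1 = 1
  Z**2 ↦ 1·1·1·1 = 1
Sum: F(5, 1, 1) = (50) + (-5) + (15) + (-2) + (1) + (1) = 60.
Reducing mod 7: 60 ≡ 4 (mod 7).
Since F(a, b, c) ≡ 4 ≠ 0 (mod 7), P does NOT lie on the curve.


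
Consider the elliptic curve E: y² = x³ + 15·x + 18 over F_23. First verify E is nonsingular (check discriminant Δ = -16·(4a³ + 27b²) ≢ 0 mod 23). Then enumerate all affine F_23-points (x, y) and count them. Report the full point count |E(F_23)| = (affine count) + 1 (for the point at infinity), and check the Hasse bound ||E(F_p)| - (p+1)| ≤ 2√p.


Affine points = {(0, 8), (0, 15), (4, 2), (4, 21), (6, 5), (6, 18), (7, 11), (7, 12), (8, 11), (8, 12), (9, 10), (9, 13), (10, 8), (10, 15), (13, 8), (13, 15), (18, 5), (18, 18), (19, 3), (19, 20), (21, 7), (21, 16), (22, 5), (22, 18)}; affine count = 24; |E(F_23)| = 25.

Discriminant check: Δ ∝ 4a³ + 27b² = 4·15³ + 27·18² = 4·3375 + 27·324 ≡ 7 (mod 23). Nonzero ⇒ E is nonsingular.
For each x ∈ F_23, compute rhs = x³ + 15·x + 18 mod 23, then count y ∈ F_23 with y² ≡ rhs.
  x = 0: rhs = 18, matching y values: 8, 15 (2 points).
  x = 1: rhs = 11, matching y values: none (0 points).
  x = 2: rhs = 10, matching y values: none (0 points).
  x = 3: rhs = 21, matching y values: none (0 points).
  x = 4: rhs = 4, matching y values: 2, 21 (2 points).
  x = 5: rhs = 11, matching y values: none (0 points).
  x = 6: rhs = 2, matching y values: 5, 18 (2 points).
  x = 7: rhs = 6, matching y values: 11, 12 (2 points).
  x = 8: rhs = 6, matching y values: 11, 12 (2 points).
  x = 9: rhs = 8, matching y values: 10, 13 (2 points).
  x = 10: rhs = 18, matching y values: 8, 15 (2 points).
  x = 11: rhs = 19, matching y values: none (0 points).
  x = 12: rhs = 17, matching y values: none (0 points).
  x = 13: rhs = 18, matching y values: 8, 15 (2 points).
  x = 14: rhs = 5, matching y values: none (0 points).
  x = 15: rhs = 7, matching y values: none (0 points).
  x = 16: rhs = 7, matching y values: none (0 points).
  x = 17: rhs = 11, matching y values: none (0 points).
  x = 18: rhs = 2, matching y values: 5, 18 (2 points).
  x = 19: rhs = 9, matching y values: 3, 20 (2 points).
  x = 20: rhs = 15, matching y values: none (0 points).
  x = 21: rhs = 3, matching y values: 7, 16 (2 points).
  x = 22: rhs = 2, matching y values: 5, 18 (2 points).
Total affine count: 24.
Full point count |E(F_23)| = 24 + 1 = 25.
Hasse bound: |25 − (23+1)| = |1| = 1 ≤ 2√23 ≈ 9.5917 ✓.


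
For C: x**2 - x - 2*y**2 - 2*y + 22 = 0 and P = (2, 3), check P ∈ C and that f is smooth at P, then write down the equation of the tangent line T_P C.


Tangent line at P: 3*x - 14*y + 36 = 0.

Step 1: f(2, 3) = 0, so P lies on C.
Step 2: partial derivatives
  f_x(x, y) = 2*x - 1, f_y(x, y) = -4*y - 2.
  f_x(P) = 3, f_y(P) = -14 (gradient nonzero, so P is smooth).
Step 3: tangent line at P: 3·(x − 2) + -14·(y − 3) = 0.
Expanding: 3*x - 14*y + 36 = 0.


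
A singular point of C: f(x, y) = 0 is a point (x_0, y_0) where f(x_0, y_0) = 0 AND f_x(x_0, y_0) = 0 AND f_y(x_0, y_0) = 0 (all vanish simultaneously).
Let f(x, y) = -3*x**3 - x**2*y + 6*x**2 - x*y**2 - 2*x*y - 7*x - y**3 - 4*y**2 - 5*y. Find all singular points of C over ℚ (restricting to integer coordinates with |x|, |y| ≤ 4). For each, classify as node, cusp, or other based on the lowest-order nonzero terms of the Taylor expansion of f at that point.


Singular points: {(1, -2)}; classification: node.

Compute partial derivatives:
  f_x = -9*x**2 - 2*x*y + 12*x - y**2 - 2*y - 7.
  f_y = -x**2 - 2*x*y - 2*x - 3*y**2 - 8*y - 5.
Scan x_0 ∈ {−4, ..., 4}. For each x_0, f_y(x_0, y) is a polynomial in y; find its integer roots y ∈ {−4, ..., 4}, then test f_x and f at those candidates.
  x = -4: f_y(-4, y) = -3*y**2 - 13; no integer root y with |y| ≤ 4.
  x = -3: f_y(-3, y) = -3*y**2 - 2*y - 8; no integer root y with |y| ≤ 4.
  x = -2: f_y(-2, y) = -3*y**2 - 4*y - 5; no integer root y with |y| ≤ 4.
  x = -1: f_y(-1, y) = -3*y**2 - 6*y - 4; no integer root y with |y| ≤ 4.
  x = 0: f_y(0, y) = -3*y**2 - 8*y - 5; vanishes at y ∈ {-1}. (0, -1): f_x = -6 ≠ 0.
  x = 1: f_y(1, y) = -3*y**2 - 10*y - 8; vanishes at y ∈ {-2}. (1, -2): f_x = 0, f = 0 — SINGULAR.
  x = 2: f_y(2, y) = -3*y**2 - 12*y - 13; no integer root y with |y| ≤ 4.
  x = 3: f_y(3, y) = -3*y**2 - 14*y - 20; no integer root y with |y| ≤ 4.
  x = 4: f_y(4, y) = -3*y**2 - 16*y - 29; no integer root y with |y| ≤ 4.
Only singular point on the grid: (1, -2).
Classify: substitute x = 1 + u, y = -2 + v and expand: f = -3*u**3 - u**2*v - u**2 - u*v**2 - v**3 + v**2.
No constant or linear terms (consistent with a singular point). Quadratic part: -u**2 + v**2. Cubic part: -3*u**3 - u**2*v - u*v**2 - v**3.
The quadratic part v**2 - u**2 = (v − u)(v + u) splits into two distinct linear factors, so there are two distinct tangent lines y − -2 = ±(x − 1) — this is a node (ordinary double point).
Classification: node.


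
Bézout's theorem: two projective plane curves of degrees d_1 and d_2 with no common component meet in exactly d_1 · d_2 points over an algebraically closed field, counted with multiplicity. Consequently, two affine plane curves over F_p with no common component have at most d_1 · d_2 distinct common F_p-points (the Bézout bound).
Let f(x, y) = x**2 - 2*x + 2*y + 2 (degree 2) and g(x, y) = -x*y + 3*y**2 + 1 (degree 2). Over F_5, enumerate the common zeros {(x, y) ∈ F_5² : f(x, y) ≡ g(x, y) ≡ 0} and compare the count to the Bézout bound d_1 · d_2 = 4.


Common zeros: ∅; count = 0; Bézout bound = 4.

deg(f) = 2, deg(g) = 2, so Bézout bound = 4.
Scan x ∈ F_5. For each x, list the y ∈ F_5 with f(x, y) ≡ 0 and those with g(x, y) ≡ 0 (mod 5); the common zeros in that column are the intersection.
  x = 0: f ≡ 0 at y ∈ {4}; g ≡ 0 at y ∈ ∅; common: ∅.
  x = 1: f ≡ 0 at y ∈ {2}; g ≡ 0 at y ∈ {3, 4}; common: ∅.
  x = 2: f ≡ 0 at y ∈ {4}; g ≡ 0 at y ∈ ∅; common: ∅.
  x = 3: f ≡ 0 at y ∈ {0}; g ≡ 0 at y ∈ ∅; common: ∅.
  x = 4: f ≡ 0 at y ∈ {0}; g ≡ 0 at y ∈ {1, 2}; common: ∅.
Collecting: common zeros = ∅, so the count is 0.
Comparison with the Bézout bound: 0 ≤ 4 = deg(f)·deg(g), as expected for curves with no common component (the affine F_5-count falls short of the bound because intersections may lie at infinity, over extension fields, or carry multiplicity).


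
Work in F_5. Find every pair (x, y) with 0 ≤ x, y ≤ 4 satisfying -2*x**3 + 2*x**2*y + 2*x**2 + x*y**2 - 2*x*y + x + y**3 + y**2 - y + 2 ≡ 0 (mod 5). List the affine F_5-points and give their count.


Affine F_5-points: {(0, 3), (1, 1), (1, 3), (1, 4), (2, 4), (3, 1), (3, 2), (3, 3), (4, 0)}; count = 9.

For each of the 25 pairs (x, y) ∈ F_5², evaluate f(x, y) mod 5. Record the zeros.
  x = 0: [0↦2, 1↦3, 2↦2, 3↦0, 4↦3]  zeros at y ∈ {3}
  x = 1: [0↦3, 1↦0, 2↦2, 3↦0, 4↦0]  zeros at y ∈ {1, 3, 4}
  x = 2: [0↦1, 1↦3, 2↦2, 3↦4, 4↦0]  zeros at y ∈ {4}
  x = 3: [0↦4, 1↦0, 2↦0, 3↦0, 4↦1]  zeros at y ∈ {1, 2, 3}
  x = 4: [0↦0, 1↦4, 2↦4, 3↦1, 4↦1]  zeros at y ∈ {0}
Collecting zeros: affine points = {(0, 3), (1, 1), (1, 3), (1, 4), (2, 4), (3, 1), (3, 2), (3, 3), (4, 0)}.
Total count |C(F_5)_aff| = 9.


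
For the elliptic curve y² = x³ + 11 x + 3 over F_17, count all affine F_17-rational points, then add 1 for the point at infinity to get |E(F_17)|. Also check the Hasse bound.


Affine points = {(1, 7), (1, 10), (2, 4), (2, 13), (4, 3), (4, 14), (5, 8), (5, 9), (6, 8), (6, 9), (7, 7), (7, 10), (8, 5), (8, 12), (9, 7), (9, 10), (10, 5), (10, 12), (16, 5), (16, 12)}; affine count = 20; |E(F_17)| = 21.

Discriminant check: Δ ∝ 4a³ + 27b² = 4·11³ + 27·3² = 4·1331 + 27·9 ≡ 8 (mod 17). Nonzero ⇒ E is nonsingular.
For each x ∈ F_17, compute rhs = x³ + 11·x + 3 mod 17, then count y ∈ F_17 with y² ≡ rhs.
  x = 0: rhs = 3, matching y values: none (0 points).
  x = 1: rhs = 15, matching y values: 7, 10 (2 points).
  x = 2: rhs = 16, matching y values: 4, 13 (2 points).
  x = 3: rhs = 12, matching y values: none (0 points).
  x = 4: rhs = 9, matching y values: 3, 14 (2 points).
  x = 5: rhs = 13, matching y values: 8, 9 (2 points).
  x = 6: rhs = 13, matching y values: 8, 9 (2 points).
  x = 7: rhs = 15, matching y values: 7, 10 (2 points).
  x = 8: rhs = 8, matching y values: 5, 12 (2 points).
  x = 9: rhs = 15, matching y values: 7, 10 (2 points).
  x = 10: rhs = 8, matching y values: 5, 12 (2 points).
  x = 11: rhs = 10, matching y values: none (0 points).
  x = 12: rhs = 10, matching y values: none (0 points).
  x = 13: rhs = 14, matching y values: none (0 points).
  x = 14: rhs = 11, matching y values: none (0 points).
  x = 15: rhs = 7, matching y values: none (0 points).
  x = 16: rhs = 8, matching y values: 5, 12 (2 points).
Total affine count: 20.
Full point count |E(F_17)| = 20 + 1 = 21.
Hasse bound: |21 − (17+1)| = |3| = 3 ≤ 2√17 ≈ 8.2462 ✓.
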